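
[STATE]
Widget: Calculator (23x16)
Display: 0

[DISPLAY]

                      0
┌───┬───┬───┬───┐      
│ 7 │ 8 │ 9 │ ÷ │      
├───┼───┼───┼───┤      
│ 4 │ 5 │ 6 │ × │      
├───┼───┼───┼───┤      
│ 1 │ 2 │ 3 │ - │      
├───┼───┼───┼───┤      
│ 0 │ . │ = │ + │      
├───┼───┼───┼───┤      
│ C │ MC│ MR│ M+│      
└───┴───┴───┴───┘      
                       
                       
                       
                       


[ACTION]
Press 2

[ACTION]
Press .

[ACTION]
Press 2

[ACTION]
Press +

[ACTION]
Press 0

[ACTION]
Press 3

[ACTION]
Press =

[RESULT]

                    5.2
┌───┬───┬───┬───┐      
│ 7 │ 8 │ 9 │ ÷ │      
├───┼───┼───┼───┤      
│ 4 │ 5 │ 6 │ × │      
├───┼───┼───┼───┤      
│ 1 │ 2 │ 3 │ - │      
├───┼───┼───┼───┤      
│ 0 │ . │ = │ + │      
├───┼───┼───┼───┤      
│ C │ MC│ MR│ M+│      
└───┴───┴───┴───┘      
                       
                       
                       
                       


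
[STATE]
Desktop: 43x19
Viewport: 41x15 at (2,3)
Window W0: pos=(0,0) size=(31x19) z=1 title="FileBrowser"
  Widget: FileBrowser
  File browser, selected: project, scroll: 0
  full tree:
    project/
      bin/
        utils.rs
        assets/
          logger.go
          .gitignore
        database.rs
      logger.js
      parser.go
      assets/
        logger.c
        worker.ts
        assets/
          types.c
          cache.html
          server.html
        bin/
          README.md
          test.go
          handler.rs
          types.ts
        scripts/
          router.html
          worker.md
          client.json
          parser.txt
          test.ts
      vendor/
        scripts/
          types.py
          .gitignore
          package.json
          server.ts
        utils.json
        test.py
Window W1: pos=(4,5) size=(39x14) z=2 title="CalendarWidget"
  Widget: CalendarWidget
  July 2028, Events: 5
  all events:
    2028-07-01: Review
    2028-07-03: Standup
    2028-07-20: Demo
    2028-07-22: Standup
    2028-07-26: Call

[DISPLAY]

 [-] project/               ┃            
   [+] bin/                 ┃            
  ┏━━━━━━━━━━━━━━━━━━━━━━━━━━━━━━━━━━━━━┓
  ┃ CalendarWidget                      ┃
  ┠─────────────────────────────────────┨
  ┃              July 2028              ┃
  ┃Mo Tu We Th Fr Sa Su                 ┃
  ┃                1*  2                ┃
  ┃ 3*  4  5  6  7  8  9                ┃
  ┃10 11 12 13 14 15 16                 ┃
  ┃17 18 19 20* 21 22* 23               ┃
  ┃24 25 26* 27 28 29 30                ┃
  ┃31                                   ┃
  ┃                                     ┃
  ┃                                     ┃


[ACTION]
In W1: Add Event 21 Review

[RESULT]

 [-] project/               ┃            
   [+] bin/                 ┃            
  ┏━━━━━━━━━━━━━━━━━━━━━━━━━━━━━━━━━━━━━┓
  ┃ CalendarWidget                      ┃
  ┠─────────────────────────────────────┨
  ┃              July 2028              ┃
  ┃Mo Tu We Th Fr Sa Su                 ┃
  ┃                1*  2                ┃
  ┃ 3*  4  5  6  7  8  9                ┃
  ┃10 11 12 13 14 15 16                 ┃
  ┃17 18 19 20* 21* 22* 23              ┃
  ┃24 25 26* 27 28 29 30                ┃
  ┃31                                   ┃
  ┃                                     ┃
  ┃                                     ┃


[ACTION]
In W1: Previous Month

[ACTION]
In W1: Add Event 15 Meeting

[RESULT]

 [-] project/               ┃            
   [+] bin/                 ┃            
  ┏━━━━━━━━━━━━━━━━━━━━━━━━━━━━━━━━━━━━━┓
  ┃ CalendarWidget                      ┃
  ┠─────────────────────────────────────┨
  ┃              June 2028              ┃
  ┃Mo Tu We Th Fr Sa Su                 ┃
  ┃          1  2  3  4                 ┃
  ┃ 5  6  7  8  9 10 11                 ┃
  ┃12 13 14 15* 16 17 18                ┃
  ┃19 20 21 22 23 24 25                 ┃
  ┃26 27 28 29 30                       ┃
  ┃                                     ┃
  ┃                                     ┃
  ┃                                     ┃


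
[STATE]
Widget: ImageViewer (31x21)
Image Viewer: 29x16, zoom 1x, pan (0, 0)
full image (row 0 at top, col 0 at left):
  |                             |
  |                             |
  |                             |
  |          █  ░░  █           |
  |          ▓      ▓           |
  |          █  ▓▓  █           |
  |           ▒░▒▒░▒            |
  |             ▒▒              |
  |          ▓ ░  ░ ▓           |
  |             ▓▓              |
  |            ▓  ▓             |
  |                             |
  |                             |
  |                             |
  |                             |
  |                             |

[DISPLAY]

                               
                               
                               
          █  ░░  █             
          ▓      ▓             
          █  ▓▓  █             
           ▒░▒▒░▒              
             ▒▒                
          ▓ ░  ░ ▓             
             ▓▓                
            ▓  ▓               
                               
                               
                               
                               
                               
                               
                               
                               
                               
                               


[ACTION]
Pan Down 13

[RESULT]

                               
                               
                               
                               
                               
                               
                               
                               
                               
                               
                               
                               
                               
                               
                               
                               
                               
                               
                               
                               
                               


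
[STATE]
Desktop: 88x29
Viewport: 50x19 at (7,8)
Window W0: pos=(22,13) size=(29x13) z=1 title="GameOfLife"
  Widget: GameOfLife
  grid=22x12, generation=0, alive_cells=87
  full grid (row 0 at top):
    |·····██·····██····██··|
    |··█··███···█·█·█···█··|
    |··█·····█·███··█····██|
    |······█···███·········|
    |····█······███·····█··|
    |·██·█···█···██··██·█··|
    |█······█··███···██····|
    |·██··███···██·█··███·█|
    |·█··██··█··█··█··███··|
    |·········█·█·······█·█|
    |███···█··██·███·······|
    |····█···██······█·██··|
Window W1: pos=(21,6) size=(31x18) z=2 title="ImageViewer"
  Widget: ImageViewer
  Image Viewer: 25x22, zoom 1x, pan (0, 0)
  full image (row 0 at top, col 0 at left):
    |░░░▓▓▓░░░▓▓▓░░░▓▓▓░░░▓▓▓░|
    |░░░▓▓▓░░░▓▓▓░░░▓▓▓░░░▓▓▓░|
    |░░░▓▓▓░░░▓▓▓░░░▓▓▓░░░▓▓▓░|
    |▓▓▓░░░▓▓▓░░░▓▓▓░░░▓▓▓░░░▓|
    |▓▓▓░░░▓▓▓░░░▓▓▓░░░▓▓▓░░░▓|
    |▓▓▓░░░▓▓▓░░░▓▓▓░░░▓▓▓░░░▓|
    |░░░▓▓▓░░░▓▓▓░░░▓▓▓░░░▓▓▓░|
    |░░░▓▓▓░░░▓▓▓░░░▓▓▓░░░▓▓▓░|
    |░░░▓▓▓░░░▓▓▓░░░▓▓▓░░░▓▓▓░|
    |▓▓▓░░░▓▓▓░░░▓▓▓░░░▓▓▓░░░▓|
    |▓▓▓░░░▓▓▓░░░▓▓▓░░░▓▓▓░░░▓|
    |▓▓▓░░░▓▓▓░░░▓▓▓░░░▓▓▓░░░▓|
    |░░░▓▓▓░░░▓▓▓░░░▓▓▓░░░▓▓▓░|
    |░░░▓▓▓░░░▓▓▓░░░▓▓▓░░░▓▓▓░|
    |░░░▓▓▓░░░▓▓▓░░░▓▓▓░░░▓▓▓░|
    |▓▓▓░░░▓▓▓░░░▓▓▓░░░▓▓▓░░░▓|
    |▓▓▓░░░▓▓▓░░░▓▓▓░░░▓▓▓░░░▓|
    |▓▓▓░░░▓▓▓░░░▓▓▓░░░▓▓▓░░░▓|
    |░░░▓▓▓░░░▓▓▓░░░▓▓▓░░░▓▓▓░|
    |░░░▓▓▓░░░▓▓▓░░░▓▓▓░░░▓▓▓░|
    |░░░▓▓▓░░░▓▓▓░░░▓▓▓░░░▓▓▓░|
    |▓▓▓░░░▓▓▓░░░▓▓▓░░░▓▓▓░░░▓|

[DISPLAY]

              ┠─────────────────────────────┨     
              ┃░░░▓▓▓░░░▓▓▓░░░▓▓▓░░░▓▓▓░    ┃     
              ┃░░░▓▓▓░░░▓▓▓░░░▓▓▓░░░▓▓▓░    ┃     
              ┃░░░▓▓▓░░░▓▓▓░░░▓▓▓░░░▓▓▓░    ┃     
              ┃▓▓▓░░░▓▓▓░░░▓▓▓░░░▓▓▓░░░▓    ┃     
              ┃▓▓▓░░░▓▓▓░░░▓▓▓░░░▓▓▓░░░▓    ┃     
              ┃▓▓▓░░░▓▓▓░░░▓▓▓░░░▓▓▓░░░▓    ┃     
              ┃░░░▓▓▓░░░▓▓▓░░░▓▓▓░░░▓▓▓░    ┃     
              ┃░░░▓▓▓░░░▓▓▓░░░▓▓▓░░░▓▓▓░    ┃     
              ┃░░░▓▓▓░░░▓▓▓░░░▓▓▓░░░▓▓▓░    ┃     
              ┃▓▓▓░░░▓▓▓░░░▓▓▓░░░▓▓▓░░░▓    ┃     
              ┃▓▓▓░░░▓▓▓░░░▓▓▓░░░▓▓▓░░░▓    ┃     
              ┃▓▓▓░░░▓▓▓░░░▓▓▓░░░▓▓▓░░░▓    ┃     
              ┃░░░▓▓▓░░░▓▓▓░░░▓▓▓░░░▓▓▓░    ┃     
              ┃░░░▓▓▓░░░▓▓▓░░░▓▓▓░░░▓▓▓░    ┃     
              ┗━━━━━━━━━━━━━━━━━━━━━━━━━━━━━┛     
               ┃·········█·█·······█·█     ┃      
               ┗━━━━━━━━━━━━━━━━━━━━━━━━━━━┛      
                                                  


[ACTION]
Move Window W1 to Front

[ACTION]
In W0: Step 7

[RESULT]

              ┠─────────────────────────────┨     
              ┃░░░▓▓▓░░░▓▓▓░░░▓▓▓░░░▓▓▓░    ┃     
              ┃░░░▓▓▓░░░▓▓▓░░░▓▓▓░░░▓▓▓░    ┃     
              ┃░░░▓▓▓░░░▓▓▓░░░▓▓▓░░░▓▓▓░    ┃     
              ┃▓▓▓░░░▓▓▓░░░▓▓▓░░░▓▓▓░░░▓    ┃     
              ┃▓▓▓░░░▓▓▓░░░▓▓▓░░░▓▓▓░░░▓    ┃     
              ┃▓▓▓░░░▓▓▓░░░▓▓▓░░░▓▓▓░░░▓    ┃     
              ┃░░░▓▓▓░░░▓▓▓░░░▓▓▓░░░▓▓▓░    ┃     
              ┃░░░▓▓▓░░░▓▓▓░░░▓▓▓░░░▓▓▓░    ┃     
              ┃░░░▓▓▓░░░▓▓▓░░░▓▓▓░░░▓▓▓░    ┃     
              ┃▓▓▓░░░▓▓▓░░░▓▓▓░░░▓▓▓░░░▓    ┃     
              ┃▓▓▓░░░▓▓▓░░░▓▓▓░░░▓▓▓░░░▓    ┃     
              ┃▓▓▓░░░▓▓▓░░░▓▓▓░░░▓▓▓░░░▓    ┃     
              ┃░░░▓▓▓░░░▓▓▓░░░▓▓▓░░░▓▓▓░    ┃     
              ┃░░░▓▓▓░░░▓▓▓░░░▓▓▓░░░▓▓▓░    ┃     
              ┗━━━━━━━━━━━━━━━━━━━━━━━━━━━━━┛     
               ┃············███·······     ┃      
               ┗━━━━━━━━━━━━━━━━━━━━━━━━━━━┛      
                                                  


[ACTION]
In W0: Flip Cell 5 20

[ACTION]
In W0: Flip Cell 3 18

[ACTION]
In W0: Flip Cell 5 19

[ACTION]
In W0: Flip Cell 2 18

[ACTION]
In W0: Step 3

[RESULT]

              ┠─────────────────────────────┨     
              ┃░░░▓▓▓░░░▓▓▓░░░▓▓▓░░░▓▓▓░    ┃     
              ┃░░░▓▓▓░░░▓▓▓░░░▓▓▓░░░▓▓▓░    ┃     
              ┃░░░▓▓▓░░░▓▓▓░░░▓▓▓░░░▓▓▓░    ┃     
              ┃▓▓▓░░░▓▓▓░░░▓▓▓░░░▓▓▓░░░▓    ┃     
              ┃▓▓▓░░░▓▓▓░░░▓▓▓░░░▓▓▓░░░▓    ┃     
              ┃▓▓▓░░░▓▓▓░░░▓▓▓░░░▓▓▓░░░▓    ┃     
              ┃░░░▓▓▓░░░▓▓▓░░░▓▓▓░░░▓▓▓░    ┃     
              ┃░░░▓▓▓░░░▓▓▓░░░▓▓▓░░░▓▓▓░    ┃     
              ┃░░░▓▓▓░░░▓▓▓░░░▓▓▓░░░▓▓▓░    ┃     
              ┃▓▓▓░░░▓▓▓░░░▓▓▓░░░▓▓▓░░░▓    ┃     
              ┃▓▓▓░░░▓▓▓░░░▓▓▓░░░▓▓▓░░░▓    ┃     
              ┃▓▓▓░░░▓▓▓░░░▓▓▓░░░▓▓▓░░░▓    ┃     
              ┃░░░▓▓▓░░░▓▓▓░░░▓▓▓░░░▓▓▓░    ┃     
              ┃░░░▓▓▓░░░▓▓▓░░░▓▓▓░░░▓▓▓░    ┃     
              ┗━━━━━━━━━━━━━━━━━━━━━━━━━━━━━┛     
               ┃··██···············█··     ┃      
               ┗━━━━━━━━━━━━━━━━━━━━━━━━━━━┛      
                                                  


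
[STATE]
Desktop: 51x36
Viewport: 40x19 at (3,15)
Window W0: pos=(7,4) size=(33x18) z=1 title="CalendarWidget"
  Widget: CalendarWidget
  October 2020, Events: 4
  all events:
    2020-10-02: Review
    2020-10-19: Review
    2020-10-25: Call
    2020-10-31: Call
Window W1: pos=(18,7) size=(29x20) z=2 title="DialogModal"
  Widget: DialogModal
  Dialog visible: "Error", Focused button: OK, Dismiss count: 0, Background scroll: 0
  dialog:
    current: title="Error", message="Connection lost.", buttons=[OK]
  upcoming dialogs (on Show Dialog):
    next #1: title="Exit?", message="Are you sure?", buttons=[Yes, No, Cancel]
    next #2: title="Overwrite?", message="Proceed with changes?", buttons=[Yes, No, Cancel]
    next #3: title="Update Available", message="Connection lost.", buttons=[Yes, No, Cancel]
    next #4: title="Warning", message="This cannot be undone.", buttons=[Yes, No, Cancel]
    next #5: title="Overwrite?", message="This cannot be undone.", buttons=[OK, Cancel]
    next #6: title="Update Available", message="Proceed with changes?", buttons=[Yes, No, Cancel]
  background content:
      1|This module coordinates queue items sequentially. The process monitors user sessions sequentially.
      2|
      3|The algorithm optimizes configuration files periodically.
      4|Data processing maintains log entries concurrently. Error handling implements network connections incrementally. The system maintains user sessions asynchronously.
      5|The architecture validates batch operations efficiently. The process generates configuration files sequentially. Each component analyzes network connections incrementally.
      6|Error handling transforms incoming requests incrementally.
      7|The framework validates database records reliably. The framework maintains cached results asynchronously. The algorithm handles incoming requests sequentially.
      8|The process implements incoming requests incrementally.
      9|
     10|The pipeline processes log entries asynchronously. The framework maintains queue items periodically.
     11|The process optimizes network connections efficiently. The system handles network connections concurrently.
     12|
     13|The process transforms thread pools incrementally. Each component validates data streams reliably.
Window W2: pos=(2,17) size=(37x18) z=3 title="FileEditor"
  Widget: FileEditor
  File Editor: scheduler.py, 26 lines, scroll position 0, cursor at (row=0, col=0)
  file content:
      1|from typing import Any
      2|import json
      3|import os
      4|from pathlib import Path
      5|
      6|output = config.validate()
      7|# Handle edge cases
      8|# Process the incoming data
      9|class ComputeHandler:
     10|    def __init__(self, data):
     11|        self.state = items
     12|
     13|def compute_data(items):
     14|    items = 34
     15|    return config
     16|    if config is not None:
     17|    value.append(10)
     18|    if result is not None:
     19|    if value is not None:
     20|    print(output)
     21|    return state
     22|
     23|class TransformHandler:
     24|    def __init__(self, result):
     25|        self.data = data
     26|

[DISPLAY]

    ┃          ┃Err┌──────────────────┐m
    ┃          ┃The│      Error       │ 
━━━━━━━━━━━━━━━━━━━━━━━━━━━━━━━━━━━┓. │i
 FileEditor                        ┃  │ 
───────────────────────────────────┨──┘l
█rom typing import Any            ▲┃s ne
import json                       █┃    
import os                         ░┃ms t
from pathlib import Path          ░┃    
                                  ░┃    
output = config.validate()        ░┃    
# Handle edge cases               ░┃━━━━
# Process the incoming data       ░┃    
class ComputeHandler:             ░┃    
    def __init__(self, data):     ░┃    
        self.state = items        ░┃    
                                  ░┃    
def compute_data(items):          ░┃    
    items = 34                    ▼┃    


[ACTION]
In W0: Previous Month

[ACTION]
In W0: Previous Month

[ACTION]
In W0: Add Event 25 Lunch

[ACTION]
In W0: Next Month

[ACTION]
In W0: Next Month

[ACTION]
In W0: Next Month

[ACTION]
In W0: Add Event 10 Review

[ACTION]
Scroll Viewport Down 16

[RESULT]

━━━━━━━━━━━━━━━━━━━━━━━━━━━━━━━━━━━┓. │i
 FileEditor                        ┃  │ 
───────────────────────────────────┨──┘l
█rom typing import Any            ▲┃s ne
import json                       █┃    
import os                         ░┃ms t
from pathlib import Path          ░┃    
                                  ░┃    
output = config.validate()        ░┃    
# Handle edge cases               ░┃━━━━
# Process the incoming data       ░┃    
class ComputeHandler:             ░┃    
    def __init__(self, data):     ░┃    
        self.state = items        ░┃    
                                  ░┃    
def compute_data(items):          ░┃    
    items = 34                    ▼┃    
━━━━━━━━━━━━━━━━━━━━━━━━━━━━━━━━━━━┛    
                                        


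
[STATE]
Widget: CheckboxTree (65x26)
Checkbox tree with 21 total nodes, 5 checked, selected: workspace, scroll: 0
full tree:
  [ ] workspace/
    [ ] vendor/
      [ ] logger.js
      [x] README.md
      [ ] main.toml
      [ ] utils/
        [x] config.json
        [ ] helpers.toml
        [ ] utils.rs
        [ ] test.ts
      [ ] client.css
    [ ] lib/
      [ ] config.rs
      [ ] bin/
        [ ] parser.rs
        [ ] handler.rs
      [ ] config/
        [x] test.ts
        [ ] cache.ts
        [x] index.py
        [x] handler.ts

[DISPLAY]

>[-] workspace/                                                  
   [-] vendor/                                                   
     [ ] logger.js                                               
     [x] README.md                                               
     [ ] main.toml                                               
     [-] utils/                                                  
       [x] config.json                                           
       [ ] helpers.toml                                          
       [ ] utils.rs                                              
       [ ] test.ts                                               
     [ ] client.css                                              
   [-] lib/                                                      
     [ ] config.rs                                               
     [ ] bin/                                                    
       [ ] parser.rs                                             
       [ ] handler.rs                                            
     [-] config/                                                 
       [x] test.ts                                               
       [ ] cache.ts                                              
       [x] index.py                                              
       [x] handler.ts                                            
                                                                 
                                                                 
                                                                 
                                                                 
                                                                 


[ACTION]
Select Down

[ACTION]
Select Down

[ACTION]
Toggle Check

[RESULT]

 [-] workspace/                                                  
   [-] vendor/                                                   
>    [x] logger.js                                               
     [x] README.md                                               
     [ ] main.toml                                               
     [-] utils/                                                  
       [x] config.json                                           
       [ ] helpers.toml                                          
       [ ] utils.rs                                              
       [ ] test.ts                                               
     [ ] client.css                                              
   [-] lib/                                                      
     [ ] config.rs                                               
     [ ] bin/                                                    
       [ ] parser.rs                                             
       [ ] handler.rs                                            
     [-] config/                                                 
       [x] test.ts                                               
       [ ] cache.ts                                              
       [x] index.py                                              
       [x] handler.ts                                            
                                                                 
                                                                 
                                                                 
                                                                 
                                                                 


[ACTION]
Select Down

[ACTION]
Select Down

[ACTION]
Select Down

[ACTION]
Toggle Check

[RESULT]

 [-] workspace/                                                  
   [-] vendor/                                                   
     [x] logger.js                                               
     [x] README.md                                               
     [ ] main.toml                                               
>    [x] utils/                                                  
       [x] config.json                                           
       [x] helpers.toml                                          
       [x] utils.rs                                              
       [x] test.ts                                               
     [ ] client.css                                              
   [-] lib/                                                      
     [ ] config.rs                                               
     [ ] bin/                                                    
       [ ] parser.rs                                             
       [ ] handler.rs                                            
     [-] config/                                                 
       [x] test.ts                                               
       [ ] cache.ts                                              
       [x] index.py                                              
       [x] handler.ts                                            
                                                                 
                                                                 
                                                                 
                                                                 
                                                                 


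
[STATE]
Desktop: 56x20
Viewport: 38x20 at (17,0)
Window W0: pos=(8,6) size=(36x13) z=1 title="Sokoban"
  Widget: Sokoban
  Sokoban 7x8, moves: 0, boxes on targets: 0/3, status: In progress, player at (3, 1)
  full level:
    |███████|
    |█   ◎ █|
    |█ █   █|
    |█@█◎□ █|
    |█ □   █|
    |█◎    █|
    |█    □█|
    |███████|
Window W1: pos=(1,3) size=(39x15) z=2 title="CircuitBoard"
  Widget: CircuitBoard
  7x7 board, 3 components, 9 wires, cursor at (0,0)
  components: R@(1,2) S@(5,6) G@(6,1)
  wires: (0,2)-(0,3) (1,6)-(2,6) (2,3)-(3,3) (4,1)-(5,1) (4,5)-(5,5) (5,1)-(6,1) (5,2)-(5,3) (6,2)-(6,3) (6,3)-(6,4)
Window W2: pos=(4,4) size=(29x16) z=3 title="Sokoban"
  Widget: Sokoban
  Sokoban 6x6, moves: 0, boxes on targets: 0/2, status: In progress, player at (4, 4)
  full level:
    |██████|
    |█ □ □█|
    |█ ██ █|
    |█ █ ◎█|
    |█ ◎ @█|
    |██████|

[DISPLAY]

                                      
                                      
                                      
━━━━━━━━━━━━━━━━━━━━━━┓               
━━━━━━━━━━━━━━━┓      ┃               
               ┃──────┨               
───────────────┨      ┃━━━┓           
               ┃      ┃   ┃           
               ┃      ┃───┨           
               ┃      ┃   ┃           
               ┃      ┃   ┃           
               ┃      ┃   ┃           
               ┃      ┃   ┃           
2              ┃      ┃   ┃           
               ┃      ┃   ┃           
               ┃      ┃   ┃           
               ┃      ┃   ┃           
               ┃━━━━━━┛   ┃           
               ┃━━━━━━━━━━┛           
━━━━━━━━━━━━━━━┛                      


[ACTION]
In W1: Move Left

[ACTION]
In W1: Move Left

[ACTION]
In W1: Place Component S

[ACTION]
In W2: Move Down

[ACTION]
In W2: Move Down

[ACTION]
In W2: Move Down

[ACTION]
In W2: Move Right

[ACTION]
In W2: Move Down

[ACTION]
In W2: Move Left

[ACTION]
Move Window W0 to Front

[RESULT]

                                      
                                      
                                      
━━━━━━━━━━━━━━━━━━━━━━┓               
━━━━━━━━━━━━━━━┓      ┃               
               ┃──────┨               
━━━━━━━━━━━━━━━━━━━━━━━━━━┓           
                          ┃           
──────────────────────────┨           
                          ┃           
                          ┃           
                          ┃           
                          ┃           
                          ┃           
                          ┃           
                          ┃           
                          ┃           
  0/3                     ┃           
━━━━━━━━━━━━━━━━━━━━━━━━━━┛           
━━━━━━━━━━━━━━━┛                      


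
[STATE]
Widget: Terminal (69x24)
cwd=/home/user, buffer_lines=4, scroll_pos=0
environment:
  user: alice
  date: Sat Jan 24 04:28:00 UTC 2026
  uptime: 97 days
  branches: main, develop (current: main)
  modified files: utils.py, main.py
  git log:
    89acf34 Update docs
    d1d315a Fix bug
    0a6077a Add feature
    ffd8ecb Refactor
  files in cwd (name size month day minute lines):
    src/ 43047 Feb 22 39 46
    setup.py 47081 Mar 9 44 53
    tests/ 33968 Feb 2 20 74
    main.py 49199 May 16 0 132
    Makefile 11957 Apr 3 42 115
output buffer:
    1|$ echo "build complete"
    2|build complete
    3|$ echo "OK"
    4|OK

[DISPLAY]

$ echo "build complete"                                              
build complete                                                       
$ echo "OK"                                                          
OK                                                                   
$ █                                                                  
                                                                     
                                                                     
                                                                     
                                                                     
                                                                     
                                                                     
                                                                     
                                                                     
                                                                     
                                                                     
                                                                     
                                                                     
                                                                     
                                                                     
                                                                     
                                                                     
                                                                     
                                                                     
                                                                     


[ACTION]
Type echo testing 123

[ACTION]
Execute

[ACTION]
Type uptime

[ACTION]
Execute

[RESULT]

$ echo "build complete"                                              
build complete                                                       
$ echo "OK"                                                          
OK                                                                   
$ echo testing 123                                                   
testing 123                                                          
$ uptime                                                             
 10:00  up 97 days                                                   
$ █                                                                  
                                                                     
                                                                     
                                                                     
                                                                     
                                                                     
                                                                     
                                                                     
                                                                     
                                                                     
                                                                     
                                                                     
                                                                     
                                                                     
                                                                     
                                                                     


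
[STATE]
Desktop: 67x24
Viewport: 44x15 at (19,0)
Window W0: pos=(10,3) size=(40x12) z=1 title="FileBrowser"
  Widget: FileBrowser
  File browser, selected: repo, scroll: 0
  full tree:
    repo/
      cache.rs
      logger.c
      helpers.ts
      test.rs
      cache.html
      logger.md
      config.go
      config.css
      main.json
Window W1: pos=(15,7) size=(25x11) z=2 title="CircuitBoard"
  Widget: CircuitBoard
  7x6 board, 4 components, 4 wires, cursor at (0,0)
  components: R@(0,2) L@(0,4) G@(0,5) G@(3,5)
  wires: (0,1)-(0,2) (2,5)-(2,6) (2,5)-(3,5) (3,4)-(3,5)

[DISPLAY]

                                            
                                            
                                            
━━━━━━━━━━━━━━━━━━━━━━━━━━━━━━┓             
wser                          ┃             
──────────────────────────────┨             
po/                           ┃             
━━━━━━━━━━━━━━━━━━━━┓         ┃             
rcuitBoard          ┃         ┃             
────────────────────┨         ┃             
0 1 2 3 4 5 6       ┃         ┃             
[.]  · ─ R       L  ┃         ┃             
                    ┃         ┃             
                    ┃         ┃             
                    ┃━━━━━━━━━┛             


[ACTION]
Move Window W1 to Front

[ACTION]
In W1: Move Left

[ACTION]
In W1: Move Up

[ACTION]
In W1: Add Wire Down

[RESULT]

                                            
                                            
                                            
━━━━━━━━━━━━━━━━━━━━━━━━━━━━━━┓             
wser                          ┃             
──────────────────────────────┨             
po/                           ┃             
━━━━━━━━━━━━━━━━━━━━┓         ┃             
rcuitBoard          ┃         ┃             
────────────────────┨         ┃             
0 1 2 3 4 5 6       ┃         ┃             
[.]  · ─ R       L  ┃         ┃             
 │                  ┃         ┃             
 ·                  ┃         ┃             
                    ┃━━━━━━━━━┛             


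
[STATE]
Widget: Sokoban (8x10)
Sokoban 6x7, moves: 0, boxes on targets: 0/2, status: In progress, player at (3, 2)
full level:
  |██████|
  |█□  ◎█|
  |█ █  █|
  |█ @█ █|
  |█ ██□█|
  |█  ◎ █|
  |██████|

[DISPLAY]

██████  
█□  ◎█  
█ █  █  
█ @█ █  
█ ██□█  
█  ◎ █  
██████  
Moves: 0
        
        


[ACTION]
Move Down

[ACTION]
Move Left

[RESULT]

██████  
█□  ◎█  
█ █  █  
█@ █ █  
█ ██□█  
█  ◎ █  
██████  
Moves: 1
        
        


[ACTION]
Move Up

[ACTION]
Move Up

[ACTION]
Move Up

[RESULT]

██████  
█□  ◎█  
█@█  █  
█  █ █  
█ ██□█  
█  ◎ █  
██████  
Moves: 2
        
        


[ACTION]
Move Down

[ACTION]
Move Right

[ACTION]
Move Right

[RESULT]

██████  
█□  ◎█  
█ █  █  
█ @█ █  
█ ██□█  
█  ◎ █  
██████  
Moves: 4
        
        


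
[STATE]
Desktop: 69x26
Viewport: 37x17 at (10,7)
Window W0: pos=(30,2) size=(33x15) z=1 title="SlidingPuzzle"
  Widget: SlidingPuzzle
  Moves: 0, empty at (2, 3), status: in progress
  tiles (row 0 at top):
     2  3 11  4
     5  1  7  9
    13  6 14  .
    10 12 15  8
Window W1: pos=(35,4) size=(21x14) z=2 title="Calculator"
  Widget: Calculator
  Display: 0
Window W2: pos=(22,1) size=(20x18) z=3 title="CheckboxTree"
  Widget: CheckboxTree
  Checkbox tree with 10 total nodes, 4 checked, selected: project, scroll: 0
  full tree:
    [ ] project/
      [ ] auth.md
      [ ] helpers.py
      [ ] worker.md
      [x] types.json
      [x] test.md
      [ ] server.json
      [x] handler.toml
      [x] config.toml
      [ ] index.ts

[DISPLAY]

            ┃   [ ] worker.md  ┃     
            ┃   [x] types.json ┃──┬──
            ┃   [x] test.md    ┃8 │ 9
            ┃   [ ] server.json┃──┼──
            ┃   [x] handler.tom┃5 │ 6
            ┃   [x] config.toml┃──┼──
            ┃   [ ] index.ts   ┃2 │ 3
            ┃                  ┃──┼──
            ┃                  ┃. │ =
            ┃                  ┃──┴──
            ┃                  ┃━━━━━
            ┗━━━━━━━━━━━━━━━━━━┛     
                                     
                                     
                                     
                                     
                                     


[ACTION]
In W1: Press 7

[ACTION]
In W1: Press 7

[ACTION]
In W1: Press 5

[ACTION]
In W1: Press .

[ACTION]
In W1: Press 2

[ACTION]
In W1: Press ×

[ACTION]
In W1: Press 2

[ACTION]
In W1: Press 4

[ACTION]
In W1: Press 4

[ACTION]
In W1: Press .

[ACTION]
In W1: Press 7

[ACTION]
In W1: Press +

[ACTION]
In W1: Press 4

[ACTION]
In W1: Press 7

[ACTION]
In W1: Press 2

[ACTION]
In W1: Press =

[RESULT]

            ┃   [ ] worker.md  ┃    1
            ┃   [x] types.json ┃──┬──
            ┃   [x] test.md    ┃8 │ 9
            ┃   [ ] server.json┃──┼──
            ┃   [x] handler.tom┃5 │ 6
            ┃   [x] config.toml┃──┼──
            ┃   [ ] index.ts   ┃2 │ 3
            ┃                  ┃──┼──
            ┃                  ┃. │ =
            ┃                  ┃──┴──
            ┃                  ┃━━━━━
            ┗━━━━━━━━━━━━━━━━━━┛     
                                     
                                     
                                     
                                     
                                     
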